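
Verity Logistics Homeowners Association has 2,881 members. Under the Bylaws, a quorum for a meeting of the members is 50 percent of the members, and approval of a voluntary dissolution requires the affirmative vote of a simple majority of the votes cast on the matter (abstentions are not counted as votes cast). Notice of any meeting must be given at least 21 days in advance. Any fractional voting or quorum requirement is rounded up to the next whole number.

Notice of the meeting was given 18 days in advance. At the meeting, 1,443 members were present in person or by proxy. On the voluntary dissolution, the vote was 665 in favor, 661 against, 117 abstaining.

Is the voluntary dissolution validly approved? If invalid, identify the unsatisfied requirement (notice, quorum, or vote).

Notice: 18 days given; 21 required. Not satisfied.
Quorum: 50% of 2,881 = 1,440.50, rounded up to 1,441; 1,443 present. Satisfied.
Vote: requires a majority of the votes cast (1,443 − 117 abstaining = 1,326); a majority of 1326 is 664, so 664 needed; 665 in favor. Satisfied.

Invalid — notice requirement not satisfied.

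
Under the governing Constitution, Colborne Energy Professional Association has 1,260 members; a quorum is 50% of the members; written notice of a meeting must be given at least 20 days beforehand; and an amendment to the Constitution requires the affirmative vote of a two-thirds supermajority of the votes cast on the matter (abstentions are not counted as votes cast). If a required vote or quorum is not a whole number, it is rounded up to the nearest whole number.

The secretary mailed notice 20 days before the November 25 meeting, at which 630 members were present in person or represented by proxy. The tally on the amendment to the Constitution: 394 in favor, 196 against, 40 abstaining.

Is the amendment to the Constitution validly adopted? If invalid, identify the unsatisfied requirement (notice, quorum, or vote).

Notice: 20 days given; 20 required. Satisfied.
Quorum: 50% of 1,260 = 630; 630 present. Satisfied.
Vote: requires two-thirds of the votes cast (630 − 40 abstaining = 590); 2/3 of 590 = 393.33, rounded up to 394, so 394 needed; 394 in favor. Satisfied.

Valid — all requirements satisfied.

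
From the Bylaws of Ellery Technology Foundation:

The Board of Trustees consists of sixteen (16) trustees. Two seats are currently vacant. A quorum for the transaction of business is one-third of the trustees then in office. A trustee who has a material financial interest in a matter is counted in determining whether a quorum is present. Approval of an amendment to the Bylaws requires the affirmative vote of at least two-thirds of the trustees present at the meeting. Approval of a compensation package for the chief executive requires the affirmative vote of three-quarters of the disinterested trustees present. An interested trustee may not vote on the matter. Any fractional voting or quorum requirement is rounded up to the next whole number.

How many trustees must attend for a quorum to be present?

5

1/3 of 14 = 4.67, rounded up to 5.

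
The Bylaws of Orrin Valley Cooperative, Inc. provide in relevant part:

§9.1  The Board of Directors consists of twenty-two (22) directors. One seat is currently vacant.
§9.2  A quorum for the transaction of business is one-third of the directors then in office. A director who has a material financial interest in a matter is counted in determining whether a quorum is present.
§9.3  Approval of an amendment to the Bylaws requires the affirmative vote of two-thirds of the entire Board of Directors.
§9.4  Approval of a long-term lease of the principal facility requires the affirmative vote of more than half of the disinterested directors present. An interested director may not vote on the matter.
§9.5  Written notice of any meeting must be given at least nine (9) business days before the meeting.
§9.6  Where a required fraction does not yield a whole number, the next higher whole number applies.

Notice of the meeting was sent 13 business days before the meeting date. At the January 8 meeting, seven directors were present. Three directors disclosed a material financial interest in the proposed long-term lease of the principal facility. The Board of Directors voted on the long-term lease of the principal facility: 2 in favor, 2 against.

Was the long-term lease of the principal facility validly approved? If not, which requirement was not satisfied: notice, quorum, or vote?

Invalid — vote requirement not satisfied.

Notice: 13 business days given; 9 required (13 ≥ 9). Satisfied.
Quorum: 7 present (interested directors count toward quorum); quorum is 7. Satisfied.
Vote: the long-term lease of the principal facility requires a majority of the disinterested directors present (7 − 3 = 4). A majority of 4 is 3, so 3 affirmative votes are needed; 2 voted in favor. Not satisfied.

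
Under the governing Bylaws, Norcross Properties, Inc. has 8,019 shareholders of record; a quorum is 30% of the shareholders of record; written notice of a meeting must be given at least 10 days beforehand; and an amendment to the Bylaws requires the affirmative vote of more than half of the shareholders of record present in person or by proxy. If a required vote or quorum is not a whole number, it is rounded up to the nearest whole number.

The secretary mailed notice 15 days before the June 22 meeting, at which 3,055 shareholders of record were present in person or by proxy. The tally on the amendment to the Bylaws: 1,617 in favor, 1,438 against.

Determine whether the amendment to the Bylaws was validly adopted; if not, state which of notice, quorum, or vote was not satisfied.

Notice: 15 days given; 10 required. Satisfied.
Quorum: 30% of 8,019 = 2,405.70, rounded up to 2,406; 3,055 present. Satisfied.
Vote: requires a majority of those present (3,055); a majority of 3055 is 1528, so 1,528 needed; 1,617 in favor. Satisfied.

Valid — all requirements satisfied.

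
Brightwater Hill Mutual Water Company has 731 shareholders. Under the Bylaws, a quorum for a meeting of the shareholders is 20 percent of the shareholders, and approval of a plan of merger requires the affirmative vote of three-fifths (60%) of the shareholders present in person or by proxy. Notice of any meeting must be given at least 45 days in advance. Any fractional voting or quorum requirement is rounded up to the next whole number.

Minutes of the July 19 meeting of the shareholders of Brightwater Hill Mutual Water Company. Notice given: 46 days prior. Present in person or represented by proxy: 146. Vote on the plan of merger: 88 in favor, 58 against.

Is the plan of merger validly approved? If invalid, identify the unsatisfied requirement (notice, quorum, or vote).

Invalid — quorum requirement not satisfied.

Notice: 46 days given; 45 required. Satisfied.
Quorum: 20% of 731 = 146.20, rounded up to 147; 146 present. Not satisfied.
Vote: requires three-fifths of those present (146); 3/5 of 146 = 87.60, rounded up to 88, so 88 needed; 88 in favor. Satisfied.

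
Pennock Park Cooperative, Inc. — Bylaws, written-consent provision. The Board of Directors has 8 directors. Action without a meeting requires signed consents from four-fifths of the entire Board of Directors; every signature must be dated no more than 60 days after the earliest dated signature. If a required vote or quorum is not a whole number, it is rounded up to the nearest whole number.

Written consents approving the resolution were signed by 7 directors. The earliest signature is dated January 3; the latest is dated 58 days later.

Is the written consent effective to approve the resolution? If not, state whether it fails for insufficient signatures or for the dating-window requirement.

Effective — both the signature and dating-window requirements are satisfied.

Signatures required: four-fifths of 8 — 4/5 of 8 = 6.40, rounded up to 7, so 7 needed; 7 signed. Sufficient.
Dating window: the latest signature is 58 days after the earliest; the limit is 60 days. Within the window.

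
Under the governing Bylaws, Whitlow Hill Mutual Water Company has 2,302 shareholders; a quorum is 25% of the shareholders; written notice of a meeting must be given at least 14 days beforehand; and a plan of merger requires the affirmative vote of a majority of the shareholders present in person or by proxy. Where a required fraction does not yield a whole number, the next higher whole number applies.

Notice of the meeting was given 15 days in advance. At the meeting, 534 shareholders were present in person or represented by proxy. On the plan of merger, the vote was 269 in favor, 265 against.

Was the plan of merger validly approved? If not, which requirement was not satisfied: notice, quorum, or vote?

Invalid — quorum requirement not satisfied.

Notice: 15 days given; 14 required. Satisfied.
Quorum: 25% of 2,302 = 575.50, rounded up to 576; 534 present. Not satisfied.
Vote: requires a majority of those present (534); a majority of 534 is 268, so 268 needed; 269 in favor. Satisfied.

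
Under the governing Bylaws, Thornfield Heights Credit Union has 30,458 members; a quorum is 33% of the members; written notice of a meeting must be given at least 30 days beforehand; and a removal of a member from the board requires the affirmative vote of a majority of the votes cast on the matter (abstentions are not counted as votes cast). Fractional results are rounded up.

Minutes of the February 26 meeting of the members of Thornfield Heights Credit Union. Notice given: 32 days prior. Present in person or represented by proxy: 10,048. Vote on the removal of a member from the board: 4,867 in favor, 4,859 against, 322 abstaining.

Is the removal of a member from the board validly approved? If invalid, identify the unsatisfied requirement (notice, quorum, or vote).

Invalid — quorum requirement not satisfied.

Notice: 32 days given; 30 required. Satisfied.
Quorum: 33% of 30,458 = 10,051.14, rounded up to 10,052; 10,048 present. Not satisfied.
Vote: requires a majority of the votes cast (10,048 − 322 abstaining = 9,726); a majority of 9726 is 4864, so 4,864 needed; 4,867 in favor. Satisfied.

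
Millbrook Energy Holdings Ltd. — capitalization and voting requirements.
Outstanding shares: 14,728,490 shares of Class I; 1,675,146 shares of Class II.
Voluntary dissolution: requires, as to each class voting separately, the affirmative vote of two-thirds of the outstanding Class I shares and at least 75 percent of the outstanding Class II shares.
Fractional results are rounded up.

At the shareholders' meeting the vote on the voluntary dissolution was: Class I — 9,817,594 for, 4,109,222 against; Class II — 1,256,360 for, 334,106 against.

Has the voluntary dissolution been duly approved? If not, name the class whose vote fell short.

Not approved — the Class I shares did not give the required vote.

Class I: 2/3 of 14728490 = 9818993.33, rounded up to 9818994; 9,818,994 required, 9,817,594 in favor — not approved.
Class II: 3/4 of 1675146 = 1256359.50, rounded up to 1256360; 1,256,360 required, 1,256,360 in favor — approved.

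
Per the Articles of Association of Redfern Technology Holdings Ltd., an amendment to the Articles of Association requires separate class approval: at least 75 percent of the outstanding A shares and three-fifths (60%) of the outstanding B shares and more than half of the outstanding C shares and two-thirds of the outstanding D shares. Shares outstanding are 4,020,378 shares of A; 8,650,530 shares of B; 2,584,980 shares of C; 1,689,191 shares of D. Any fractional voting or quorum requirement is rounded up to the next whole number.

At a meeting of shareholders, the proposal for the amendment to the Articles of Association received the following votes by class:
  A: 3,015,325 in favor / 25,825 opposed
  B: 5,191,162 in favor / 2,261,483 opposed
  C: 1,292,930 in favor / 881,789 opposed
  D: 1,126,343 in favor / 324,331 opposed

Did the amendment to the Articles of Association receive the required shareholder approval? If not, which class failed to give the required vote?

Approved — every class gave the required vote.

A: 3/4 of 4020378 = 3015283.50, rounded up to 3015284; 3,015,284 required, 3,015,325 in favor — approved.
B: 3/5 of 8650530 = 5190318; 5,190,318 required, 5,191,162 in favor — approved.
C: a majority of 2584980 is 1292491; 1,292,491 required, 1,292,930 in favor — approved.
D: 2/3 of 1689191 = 1126127.33, rounded up to 1126128; 1,126,128 required, 1,126,343 in favor — approved.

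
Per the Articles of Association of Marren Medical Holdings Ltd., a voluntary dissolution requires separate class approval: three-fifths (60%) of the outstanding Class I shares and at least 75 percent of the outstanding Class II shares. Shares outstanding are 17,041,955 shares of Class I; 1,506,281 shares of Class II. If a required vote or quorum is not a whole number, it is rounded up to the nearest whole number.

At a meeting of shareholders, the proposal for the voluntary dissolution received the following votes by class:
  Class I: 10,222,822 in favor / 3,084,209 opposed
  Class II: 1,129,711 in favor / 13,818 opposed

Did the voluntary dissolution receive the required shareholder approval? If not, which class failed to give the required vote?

Class I: 3/5 of 17041955 = 10225173; 10,225,173 required, 10,222,822 in favor — not approved.
Class II: 3/4 of 1506281 = 1129710.75, rounded up to 1129711; 1,129,711 required, 1,129,711 in favor — approved.

Not approved — the Class I shares did not give the required vote.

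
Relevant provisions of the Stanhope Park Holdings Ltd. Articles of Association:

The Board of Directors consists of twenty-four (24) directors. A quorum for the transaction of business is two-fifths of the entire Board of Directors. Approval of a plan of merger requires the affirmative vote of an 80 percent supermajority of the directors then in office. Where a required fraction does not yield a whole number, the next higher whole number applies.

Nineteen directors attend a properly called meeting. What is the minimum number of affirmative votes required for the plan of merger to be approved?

20

The plan of merger requires four-fifths of the directors then in office (24).
4/5 of 24 = 19.20, rounded up to 20.
(Only 19 can vote, so the plan of merger cannot pass at this meeting, but the required vote is still 20.)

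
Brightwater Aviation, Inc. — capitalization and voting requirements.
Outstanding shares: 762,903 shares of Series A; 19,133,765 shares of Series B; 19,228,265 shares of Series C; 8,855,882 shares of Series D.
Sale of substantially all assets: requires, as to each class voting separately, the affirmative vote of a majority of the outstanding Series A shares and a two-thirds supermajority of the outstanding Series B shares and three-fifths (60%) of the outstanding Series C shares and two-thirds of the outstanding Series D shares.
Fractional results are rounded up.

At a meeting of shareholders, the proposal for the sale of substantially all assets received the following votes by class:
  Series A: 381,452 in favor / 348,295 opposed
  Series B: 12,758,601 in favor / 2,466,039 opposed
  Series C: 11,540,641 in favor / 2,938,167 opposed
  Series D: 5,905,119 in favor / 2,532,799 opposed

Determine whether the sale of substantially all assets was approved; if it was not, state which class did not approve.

Series A: a majority of 762903 is 381452; 381,452 required, 381,452 in favor — approved.
Series B: 2/3 of 19133765 = 12755843.33, rounded up to 12755844; 12,755,844 required, 12,758,601 in favor — approved.
Series C: 3/5 of 19228265 = 11536959; 11,536,959 required, 11,540,641 in favor — approved.
Series D: 2/3 of 8855882 = 5903921.33, rounded up to 5903922; 5,903,922 required, 5,905,119 in favor — approved.

Approved — every class gave the required vote.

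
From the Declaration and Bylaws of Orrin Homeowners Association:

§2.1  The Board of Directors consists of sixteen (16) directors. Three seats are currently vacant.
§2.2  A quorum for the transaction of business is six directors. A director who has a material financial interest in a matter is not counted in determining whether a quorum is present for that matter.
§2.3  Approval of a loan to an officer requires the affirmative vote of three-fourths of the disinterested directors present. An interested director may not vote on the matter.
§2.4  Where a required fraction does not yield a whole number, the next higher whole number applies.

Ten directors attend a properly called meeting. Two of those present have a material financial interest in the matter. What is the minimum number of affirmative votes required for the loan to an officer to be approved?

6

The loan to an officer requires three-fourths of the disinterested directors present (10 − 2 = 8).
3/4 of 8 = 6.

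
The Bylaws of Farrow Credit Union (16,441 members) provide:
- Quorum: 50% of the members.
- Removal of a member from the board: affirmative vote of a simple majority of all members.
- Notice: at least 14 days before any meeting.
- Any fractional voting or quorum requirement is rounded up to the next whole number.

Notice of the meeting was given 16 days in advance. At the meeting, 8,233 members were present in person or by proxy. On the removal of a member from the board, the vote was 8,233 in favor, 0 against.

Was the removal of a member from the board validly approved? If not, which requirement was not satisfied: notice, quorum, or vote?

Valid — all requirements satisfied.

Notice: 16 days given; 14 required. Satisfied.
Quorum: 50% of 16,441 = 8,220.50, rounded up to 8,221; 8,233 present. Satisfied.
Vote: requires a majority of all members (16,441); a majority of 16441 is 8221, so 8,221 needed; 8,233 in favor. Satisfied.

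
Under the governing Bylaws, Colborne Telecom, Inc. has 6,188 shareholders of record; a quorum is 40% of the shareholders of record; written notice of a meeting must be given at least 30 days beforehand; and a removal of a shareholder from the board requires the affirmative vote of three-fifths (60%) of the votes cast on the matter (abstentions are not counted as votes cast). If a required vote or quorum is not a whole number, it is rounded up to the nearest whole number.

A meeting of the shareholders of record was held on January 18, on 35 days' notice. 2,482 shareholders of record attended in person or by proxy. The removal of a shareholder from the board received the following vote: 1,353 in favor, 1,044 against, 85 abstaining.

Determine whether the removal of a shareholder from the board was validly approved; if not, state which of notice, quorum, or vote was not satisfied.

Notice: 35 days given; 30 required. Satisfied.
Quorum: 40% of 6,188 = 2,475.20, rounded up to 2,476; 2,482 present. Satisfied.
Vote: requires three-fifths of the votes cast (2,482 − 85 abstaining = 2,397); 3/5 of 2397 = 1438.20, rounded up to 1439, so 1,439 needed; 1,353 in favor. Not satisfied.

Invalid — vote requirement not satisfied.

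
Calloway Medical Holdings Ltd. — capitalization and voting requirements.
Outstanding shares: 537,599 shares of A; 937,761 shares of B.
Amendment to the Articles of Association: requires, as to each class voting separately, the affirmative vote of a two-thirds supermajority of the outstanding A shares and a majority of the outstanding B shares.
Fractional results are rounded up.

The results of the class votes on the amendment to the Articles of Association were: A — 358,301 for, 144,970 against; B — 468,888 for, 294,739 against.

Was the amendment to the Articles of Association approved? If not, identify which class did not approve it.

A: 2/3 of 537599 = 358399.33, rounded up to 358400; 358,400 required, 358,301 in favor — not approved.
B: a majority of 937761 is 468881; 468,881 required, 468,888 in favor — approved.

Not approved — the A shares did not give the required vote.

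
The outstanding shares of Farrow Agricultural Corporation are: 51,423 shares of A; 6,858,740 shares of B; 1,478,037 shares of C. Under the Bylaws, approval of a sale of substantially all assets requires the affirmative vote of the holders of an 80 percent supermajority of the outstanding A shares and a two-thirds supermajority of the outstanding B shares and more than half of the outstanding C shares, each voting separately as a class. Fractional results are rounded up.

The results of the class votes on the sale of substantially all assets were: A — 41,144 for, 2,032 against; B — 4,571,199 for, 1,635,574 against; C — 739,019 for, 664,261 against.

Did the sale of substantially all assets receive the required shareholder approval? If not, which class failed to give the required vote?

Not approved — the B shares did not give the required vote.

A: 4/5 of 51423 = 41138.40, rounded up to 41139; 41,139 required, 41,144 in favor — approved.
B: 2/3 of 6858740 = 4572493.33, rounded up to 4572494; 4,572,494 required, 4,571,199 in favor — not approved.
C: a majority of 1478037 is 739019; 739,019 required, 739,019 in favor — approved.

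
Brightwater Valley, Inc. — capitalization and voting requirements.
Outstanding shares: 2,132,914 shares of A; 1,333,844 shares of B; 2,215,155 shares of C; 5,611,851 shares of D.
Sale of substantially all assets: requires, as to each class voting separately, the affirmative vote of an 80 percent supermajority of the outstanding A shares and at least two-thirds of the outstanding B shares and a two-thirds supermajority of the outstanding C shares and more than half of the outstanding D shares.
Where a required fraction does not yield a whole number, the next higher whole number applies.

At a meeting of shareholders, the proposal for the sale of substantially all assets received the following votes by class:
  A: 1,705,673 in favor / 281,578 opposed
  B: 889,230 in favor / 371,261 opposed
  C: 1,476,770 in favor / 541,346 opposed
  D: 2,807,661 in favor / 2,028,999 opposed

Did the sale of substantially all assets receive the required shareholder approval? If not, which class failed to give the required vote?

A: 4/5 of 2132914 = 1706331.20, rounded up to 1706332; 1,706,332 required, 1,705,673 in favor — not approved.
B: 2/3 of 1333844 = 889229.33, rounded up to 889230; 889,230 required, 889,230 in favor — approved.
C: 2/3 of 2215155 = 1476770; 1,476,770 required, 1,476,770 in favor — approved.
D: a majority of 5611851 is 2805926; 2,805,926 required, 2,807,661 in favor — approved.

Not approved — the A shares did not give the required vote.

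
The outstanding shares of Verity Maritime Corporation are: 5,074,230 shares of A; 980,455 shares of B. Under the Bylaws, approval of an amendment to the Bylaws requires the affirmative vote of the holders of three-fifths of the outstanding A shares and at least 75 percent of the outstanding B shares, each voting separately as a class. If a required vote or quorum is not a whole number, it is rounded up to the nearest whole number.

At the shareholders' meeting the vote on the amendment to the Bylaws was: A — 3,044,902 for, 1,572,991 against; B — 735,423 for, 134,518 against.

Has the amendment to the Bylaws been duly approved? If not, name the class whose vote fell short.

Approved — every class gave the required vote.

A: 3/5 of 5074230 = 3044538; 3,044,538 required, 3,044,902 in favor — approved.
B: 3/4 of 980455 = 735341.25, rounded up to 735342; 735,342 required, 735,423 in favor — approved.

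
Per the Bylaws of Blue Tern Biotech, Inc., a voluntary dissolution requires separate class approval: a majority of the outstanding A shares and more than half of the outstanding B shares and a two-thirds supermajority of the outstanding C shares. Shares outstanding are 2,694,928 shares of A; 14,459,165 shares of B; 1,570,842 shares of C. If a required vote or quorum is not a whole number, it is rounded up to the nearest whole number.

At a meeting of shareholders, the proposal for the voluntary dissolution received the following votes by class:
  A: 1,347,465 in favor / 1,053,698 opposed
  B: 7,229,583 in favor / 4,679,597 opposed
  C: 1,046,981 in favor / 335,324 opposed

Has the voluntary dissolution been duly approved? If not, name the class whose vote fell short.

Not approved — the C shares did not give the required vote.

A: a majority of 2694928 is 1347465; 1,347,465 required, 1,347,465 in favor — approved.
B: a majority of 14459165 is 7229583; 7,229,583 required, 7,229,583 in favor — approved.
C: 2/3 of 1570842 = 1047228; 1,047,228 required, 1,046,981 in favor — not approved.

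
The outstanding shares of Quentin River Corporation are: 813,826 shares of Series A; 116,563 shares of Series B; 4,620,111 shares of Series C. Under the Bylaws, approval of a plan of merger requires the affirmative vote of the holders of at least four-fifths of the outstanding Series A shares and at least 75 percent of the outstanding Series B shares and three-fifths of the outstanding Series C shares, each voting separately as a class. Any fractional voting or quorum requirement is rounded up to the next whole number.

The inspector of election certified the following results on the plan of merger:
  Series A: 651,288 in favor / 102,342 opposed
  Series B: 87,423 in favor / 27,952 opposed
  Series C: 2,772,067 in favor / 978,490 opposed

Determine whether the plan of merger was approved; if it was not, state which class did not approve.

Approved — every class gave the required vote.

Series A: 4/5 of 813826 = 651060.80, rounded up to 651061; 651,061 required, 651,288 in favor — approved.
Series B: 3/4 of 116563 = 87422.25, rounded up to 87423; 87,423 required, 87,423 in favor — approved.
Series C: 3/5 of 4620111 = 2772066.60, rounded up to 2772067; 2,772,067 required, 2,772,067 in favor — approved.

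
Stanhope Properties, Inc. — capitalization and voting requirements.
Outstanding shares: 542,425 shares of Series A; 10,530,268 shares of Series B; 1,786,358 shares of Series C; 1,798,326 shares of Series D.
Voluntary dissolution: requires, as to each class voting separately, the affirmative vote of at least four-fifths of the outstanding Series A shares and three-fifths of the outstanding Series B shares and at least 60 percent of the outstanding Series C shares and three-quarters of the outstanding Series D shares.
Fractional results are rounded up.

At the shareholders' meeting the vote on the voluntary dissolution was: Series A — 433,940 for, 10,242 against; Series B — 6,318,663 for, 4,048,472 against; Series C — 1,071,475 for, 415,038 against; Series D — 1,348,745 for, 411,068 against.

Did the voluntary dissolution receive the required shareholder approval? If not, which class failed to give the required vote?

Not approved — the Series C shares did not give the required vote.

Series A: 4/5 of 542425 = 433940; 433,940 required, 433,940 in favor — approved.
Series B: 3/5 of 10530268 = 6318160.80, rounded up to 6318161; 6,318,161 required, 6,318,663 in favor — approved.
Series C: 3/5 of 1786358 = 1071814.80, rounded up to 1071815; 1,071,815 required, 1,071,475 in favor — not approved.
Series D: 3/4 of 1798326 = 1348744.50, rounded up to 1348745; 1,348,745 required, 1,348,745 in favor — approved.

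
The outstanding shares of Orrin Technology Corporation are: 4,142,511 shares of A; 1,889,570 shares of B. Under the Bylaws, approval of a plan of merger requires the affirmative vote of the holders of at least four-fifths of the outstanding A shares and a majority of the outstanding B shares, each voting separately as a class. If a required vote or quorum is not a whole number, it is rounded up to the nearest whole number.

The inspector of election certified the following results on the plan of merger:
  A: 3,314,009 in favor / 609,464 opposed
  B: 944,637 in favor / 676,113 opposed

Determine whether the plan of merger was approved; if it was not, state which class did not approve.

Not approved — the B shares did not give the required vote.

A: 4/5 of 4142511 = 3314008.80, rounded up to 3314009; 3,314,009 required, 3,314,009 in favor — approved.
B: a majority of 1889570 is 944786; 944,786 required, 944,637 in favor — not approved.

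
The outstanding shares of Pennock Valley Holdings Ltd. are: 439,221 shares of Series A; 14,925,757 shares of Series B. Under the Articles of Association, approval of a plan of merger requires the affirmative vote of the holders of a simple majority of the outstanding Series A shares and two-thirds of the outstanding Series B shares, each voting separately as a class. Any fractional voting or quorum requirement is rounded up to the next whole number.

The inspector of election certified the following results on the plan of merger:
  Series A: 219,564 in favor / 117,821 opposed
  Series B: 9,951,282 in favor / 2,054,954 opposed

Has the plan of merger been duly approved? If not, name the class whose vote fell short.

Not approved — the Series A shares did not give the required vote.

Series A: a majority of 439221 is 219611; 219,611 required, 219,564 in favor — not approved.
Series B: 2/3 of 14925757 = 9950504.67, rounded up to 9950505; 9,950,505 required, 9,951,282 in favor — approved.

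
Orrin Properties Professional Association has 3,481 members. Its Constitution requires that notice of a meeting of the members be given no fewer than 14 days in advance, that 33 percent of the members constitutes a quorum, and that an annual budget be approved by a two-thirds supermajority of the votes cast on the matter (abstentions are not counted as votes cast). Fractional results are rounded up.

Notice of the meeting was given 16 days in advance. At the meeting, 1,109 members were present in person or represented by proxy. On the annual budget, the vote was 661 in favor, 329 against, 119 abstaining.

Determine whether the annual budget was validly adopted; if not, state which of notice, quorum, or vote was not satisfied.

Invalid — quorum requirement not satisfied.

Notice: 16 days given; 14 required. Satisfied.
Quorum: 33% of 3,481 = 1,148.73, rounded up to 1,149; 1,109 present. Not satisfied.
Vote: requires two-thirds of the votes cast (1,109 − 119 abstaining = 990); 2/3 of 990 = 660, so 660 needed; 661 in favor. Satisfied.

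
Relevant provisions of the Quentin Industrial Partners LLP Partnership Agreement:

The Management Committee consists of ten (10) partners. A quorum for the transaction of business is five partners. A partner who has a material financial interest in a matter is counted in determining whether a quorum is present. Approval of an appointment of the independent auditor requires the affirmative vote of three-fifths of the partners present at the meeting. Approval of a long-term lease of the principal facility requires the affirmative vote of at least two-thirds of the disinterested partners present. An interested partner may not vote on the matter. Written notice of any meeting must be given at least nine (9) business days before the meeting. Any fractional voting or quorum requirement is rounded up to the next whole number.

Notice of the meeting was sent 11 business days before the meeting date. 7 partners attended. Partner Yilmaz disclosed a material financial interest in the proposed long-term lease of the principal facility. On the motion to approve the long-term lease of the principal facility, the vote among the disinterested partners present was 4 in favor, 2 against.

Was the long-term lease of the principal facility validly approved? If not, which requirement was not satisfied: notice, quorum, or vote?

Notice: 11 business days given; 9 required (11 ≥ 9). Satisfied.
Quorum: 7 present (interested partners count toward quorum); quorum is 5. Satisfied.
Vote: the long-term lease of the principal facility requires two-thirds of the disinterested partners present (7 − 1 = 6). 2/3 of 6 = 4, so 4 affirmative votes are needed; 4 voted in favor. Satisfied.

Valid — all requirements satisfied.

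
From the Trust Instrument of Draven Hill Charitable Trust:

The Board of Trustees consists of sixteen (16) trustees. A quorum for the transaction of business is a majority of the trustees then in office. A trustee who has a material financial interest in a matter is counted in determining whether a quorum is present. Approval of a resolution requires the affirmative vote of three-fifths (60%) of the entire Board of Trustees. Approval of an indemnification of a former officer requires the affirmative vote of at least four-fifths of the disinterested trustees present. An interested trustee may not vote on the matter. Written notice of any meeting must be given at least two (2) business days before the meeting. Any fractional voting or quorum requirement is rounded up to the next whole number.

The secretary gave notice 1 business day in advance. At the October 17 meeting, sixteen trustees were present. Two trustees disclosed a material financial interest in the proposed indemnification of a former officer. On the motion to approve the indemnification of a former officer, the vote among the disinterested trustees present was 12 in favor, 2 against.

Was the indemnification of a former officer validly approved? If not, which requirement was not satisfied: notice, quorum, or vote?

Invalid — notice requirement not satisfied.

Notice: 1 business day given; 2 required (1 < 2). Not satisfied.
Quorum: 16 present (interested trustees count toward quorum); quorum is 9. Satisfied.
Vote: the indemnification of a former officer requires four-fifths of the disinterested trustees present (16 − 2 = 14). 4/5 of 14 = 11.20, rounded up to 12, so 12 affirmative votes are needed; 12 voted in favor. Satisfied.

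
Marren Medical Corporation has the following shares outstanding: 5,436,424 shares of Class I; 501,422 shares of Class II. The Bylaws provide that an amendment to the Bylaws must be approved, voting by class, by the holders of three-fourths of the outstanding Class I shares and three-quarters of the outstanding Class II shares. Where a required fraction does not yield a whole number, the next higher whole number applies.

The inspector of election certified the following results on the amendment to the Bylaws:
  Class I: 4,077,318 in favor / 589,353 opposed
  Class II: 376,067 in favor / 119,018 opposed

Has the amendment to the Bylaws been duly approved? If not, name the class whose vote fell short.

Class I: 3/4 of 5436424 = 4077318; 4,077,318 required, 4,077,318 in favor — approved.
Class II: 3/4 of 501422 = 376066.50, rounded up to 376067; 376,067 required, 376,067 in favor — approved.

Approved — every class gave the required vote.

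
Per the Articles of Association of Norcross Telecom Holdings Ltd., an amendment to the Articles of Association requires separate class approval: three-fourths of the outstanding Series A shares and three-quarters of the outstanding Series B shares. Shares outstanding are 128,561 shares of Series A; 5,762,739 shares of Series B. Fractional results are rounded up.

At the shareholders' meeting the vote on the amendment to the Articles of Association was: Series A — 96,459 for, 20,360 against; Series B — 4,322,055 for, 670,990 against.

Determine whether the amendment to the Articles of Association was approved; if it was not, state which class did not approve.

Series A: 3/4 of 128561 = 96420.75, rounded up to 96421; 96,421 required, 96,459 in favor — approved.
Series B: 3/4 of 5762739 = 4322054.25, rounded up to 4322055; 4,322,055 required, 4,322,055 in favor — approved.

Approved — every class gave the required vote.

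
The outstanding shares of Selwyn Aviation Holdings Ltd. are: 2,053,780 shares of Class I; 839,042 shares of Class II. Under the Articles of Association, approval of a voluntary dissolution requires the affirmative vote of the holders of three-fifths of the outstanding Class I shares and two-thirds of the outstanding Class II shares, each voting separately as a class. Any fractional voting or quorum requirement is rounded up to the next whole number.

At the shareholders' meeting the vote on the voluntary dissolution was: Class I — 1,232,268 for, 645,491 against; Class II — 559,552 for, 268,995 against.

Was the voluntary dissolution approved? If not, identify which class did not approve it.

Approved — every class gave the required vote.

Class I: 3/5 of 2053780 = 1232268; 1,232,268 required, 1,232,268 in favor — approved.
Class II: 2/3 of 839042 = 559361.33, rounded up to 559362; 559,362 required, 559,552 in favor — approved.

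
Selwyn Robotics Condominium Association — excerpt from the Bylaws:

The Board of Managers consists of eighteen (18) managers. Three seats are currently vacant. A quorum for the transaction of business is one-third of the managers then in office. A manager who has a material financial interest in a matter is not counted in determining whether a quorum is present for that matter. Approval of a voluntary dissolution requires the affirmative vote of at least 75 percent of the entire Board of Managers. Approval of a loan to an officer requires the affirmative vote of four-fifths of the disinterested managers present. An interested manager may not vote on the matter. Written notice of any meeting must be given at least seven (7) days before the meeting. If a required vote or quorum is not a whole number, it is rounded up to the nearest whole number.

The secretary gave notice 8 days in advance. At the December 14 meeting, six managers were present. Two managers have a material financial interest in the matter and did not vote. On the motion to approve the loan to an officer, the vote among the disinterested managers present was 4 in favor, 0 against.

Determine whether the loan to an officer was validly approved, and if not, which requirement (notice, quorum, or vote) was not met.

Notice: 8 days given; 7 required (8 ≥ 7). Satisfied.
Quorum: 6 present, but the 2 interested managers do not count, leaving 4. Quorum is 5. Not satisfied.
Vote: the loan to an officer requires four-fifths of the disinterested managers present (6 − 2 = 4). 4/5 of 4 = 3.20, rounded up to 4, so 4 affirmative votes are needed; 4 voted in favor. Satisfied. (Moot — without a quorum no business can be validly transacted.)

Invalid — quorum requirement not satisfied.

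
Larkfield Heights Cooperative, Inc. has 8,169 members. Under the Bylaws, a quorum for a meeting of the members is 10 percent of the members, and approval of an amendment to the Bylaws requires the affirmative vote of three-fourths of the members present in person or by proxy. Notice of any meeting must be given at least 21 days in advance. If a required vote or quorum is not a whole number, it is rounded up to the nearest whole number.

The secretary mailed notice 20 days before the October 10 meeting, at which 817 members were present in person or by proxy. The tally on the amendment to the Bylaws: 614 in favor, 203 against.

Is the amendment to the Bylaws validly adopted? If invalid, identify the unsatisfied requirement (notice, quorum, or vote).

Notice: 20 days given; 21 required. Not satisfied.
Quorum: 10% of 8,169 = 816.90, rounded up to 817; 817 present. Satisfied.
Vote: requires three-fourths of those present (817); 3/4 of 817 = 612.75, rounded up to 613, so 613 needed; 614 in favor. Satisfied.

Invalid — notice requirement not satisfied.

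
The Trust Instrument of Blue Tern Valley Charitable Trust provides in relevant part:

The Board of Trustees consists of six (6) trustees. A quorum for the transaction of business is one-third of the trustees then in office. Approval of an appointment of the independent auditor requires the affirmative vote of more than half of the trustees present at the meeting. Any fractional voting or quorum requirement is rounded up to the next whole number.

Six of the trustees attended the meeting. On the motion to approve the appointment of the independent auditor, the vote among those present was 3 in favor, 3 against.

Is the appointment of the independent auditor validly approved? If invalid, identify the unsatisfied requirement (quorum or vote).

Invalid — vote requirement not satisfied.

Quorum: 6 present; quorum is 2. Satisfied.
Vote: the appointment of the independent auditor requires a majority of the trustees present (6). A majority of 6 is 4, so 4 affirmative votes are needed; 3 voted in favor. Not satisfied.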